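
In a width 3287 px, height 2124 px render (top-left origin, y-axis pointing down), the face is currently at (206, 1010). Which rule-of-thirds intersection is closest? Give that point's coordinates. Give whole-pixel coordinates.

(1096, 708)

Third lines: x ∈ {1096, 2191}, y ∈ {708, 1416}.
206 is closer to x = 1096; 1010 is closer to y = 708.
So the nearest intersection is the upper-left power point.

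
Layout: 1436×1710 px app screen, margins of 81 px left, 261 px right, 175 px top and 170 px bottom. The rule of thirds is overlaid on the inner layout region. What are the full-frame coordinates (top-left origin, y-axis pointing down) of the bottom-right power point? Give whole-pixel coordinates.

Content width = 1436 − 81 − 261 = 1094 px; content height = 1710 − 175 − 170 = 1365 px.
Bottom-right is two-thirds across and two-thirds down within the inner layout region.
x = 81 + 2 × 1094/3 = 81 + 729.33 ≈ 810
y = 175 + 2 × 1365/3 = 175 + 910.00 ≈ 1085

x = 810 px, y = 1085 px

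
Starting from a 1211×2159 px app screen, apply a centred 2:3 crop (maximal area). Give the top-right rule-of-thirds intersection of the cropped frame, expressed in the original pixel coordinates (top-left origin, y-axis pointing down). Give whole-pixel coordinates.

1211/2159 < 2/3, so the 2:3 crop keeps the full width 1211 and trims height to 1211 × 3/2 = 1816.50 px.
Top offset = (2159 − 1816.50)/2 = 171.25 px; left offset = 0.
Top-right is two-thirds across and one-third down within the crop:
x = 0.00 + 2 × 1211.00/3 ≈ 807; y = 171.25 + 1 × 1816.50/3 ≈ 777.

x = 807 px, y = 777 px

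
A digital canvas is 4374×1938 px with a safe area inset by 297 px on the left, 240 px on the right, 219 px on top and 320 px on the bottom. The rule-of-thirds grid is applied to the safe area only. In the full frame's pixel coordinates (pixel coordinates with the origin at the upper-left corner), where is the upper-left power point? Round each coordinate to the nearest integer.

Content width = 4374 − 297 − 240 = 3837 px; content height = 1938 − 219 − 320 = 1399 px.
Upper-left is one-third across and one-third down within the safe area.
x = 297 + 1 × 3837/3 = 297 + 1279.00 ≈ 1576
y = 219 + 1 × 1399/3 = 219 + 466.33 ≈ 685

x = 1576 px, y = 685 px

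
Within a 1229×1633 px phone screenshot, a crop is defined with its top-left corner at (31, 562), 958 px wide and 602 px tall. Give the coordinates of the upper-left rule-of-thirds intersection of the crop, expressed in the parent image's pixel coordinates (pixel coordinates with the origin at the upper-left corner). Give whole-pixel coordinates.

One third of the crop width 958 is 319.33 px.
One third of the crop height 602 is 200.67 px.
The upper-left point is one-third across and one-third down within the crop:
x = 31 + 1 × 319.33 ≈ 350; y = 562 + 1 × 200.67 ≈ 763.

x = 350 px, y = 763 px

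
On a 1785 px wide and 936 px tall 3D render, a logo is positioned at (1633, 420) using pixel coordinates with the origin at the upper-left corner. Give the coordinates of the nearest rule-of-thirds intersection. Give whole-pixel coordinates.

Third lines: x ∈ {595, 1190}, y ∈ {312, 624}.
1633 is closer to x = 1190; 420 is closer to y = 312.
So the nearest intersection is the upper-right power point.

(1190, 312)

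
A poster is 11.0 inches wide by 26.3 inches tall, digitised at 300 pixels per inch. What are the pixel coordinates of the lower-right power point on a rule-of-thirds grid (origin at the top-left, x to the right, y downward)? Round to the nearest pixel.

In pixels the canvas is 11.0 × 300 = 3300 wide and 26.3 × 300 = 7890 tall.
The lower-right point is two-thirds across and two-thirds down:
x = 2 × 3300/3 ≈ 2200; y = 2 × 7890/3 ≈ 5260.

(2200, 5260)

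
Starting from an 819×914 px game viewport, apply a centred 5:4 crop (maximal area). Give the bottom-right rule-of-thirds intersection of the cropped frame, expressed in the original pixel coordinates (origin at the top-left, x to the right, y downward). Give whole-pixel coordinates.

(546, 566)

819/914 < 5/4, so the 5:4 crop keeps the full width 819 and trims height to 819 × 4/5 = 655.20 px.
Top offset = (914 − 655.20)/2 = 129.40 px; left offset = 0.
Bottom-right is two-thirds across and two-thirds down within the crop:
x = 0.00 + 2 × 819.00/3 ≈ 546; y = 129.40 + 2 × 655.20/3 ≈ 566.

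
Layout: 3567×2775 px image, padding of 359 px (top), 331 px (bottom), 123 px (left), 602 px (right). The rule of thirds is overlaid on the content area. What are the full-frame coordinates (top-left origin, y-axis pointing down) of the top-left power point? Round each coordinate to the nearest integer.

(1070, 1054)

Content width = 3567 − 123 − 602 = 2842 px; content height = 2775 − 359 − 331 = 2085 px.
Top-left is one-third across and one-third down within the content area.
x = 123 + 1 × 2842/3 = 123 + 947.33 ≈ 1070
y = 359 + 1 × 2085/3 = 359 + 695.00 ≈ 1054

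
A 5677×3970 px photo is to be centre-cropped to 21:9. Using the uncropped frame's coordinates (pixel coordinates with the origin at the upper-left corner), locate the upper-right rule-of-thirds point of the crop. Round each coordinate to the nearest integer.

5677/3970 < 21/9, so the 21:9 crop keeps the full width 5677 and trims height to 5677 × 9/21 = 2433.00 px.
Top offset = (3970 − 2433.00)/2 = 768.50 px; left offset = 0.
Upper-right is two-thirds across and one-third down within the crop:
x = 0.00 + 2 × 5677.00/3 ≈ 3785; y = 768.50 + 1 × 2433.00/3 ≈ 1580.

(3785, 1580)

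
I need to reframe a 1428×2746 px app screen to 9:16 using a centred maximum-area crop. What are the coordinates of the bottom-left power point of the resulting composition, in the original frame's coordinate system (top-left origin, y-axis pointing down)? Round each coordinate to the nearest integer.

1428/2746 < 9/16, so the 9:16 crop keeps the full width 1428 and trims height to 1428 × 16/9 = 2538.67 px.
Top offset = (2746 − 2538.67)/2 = 103.67 px; left offset = 0.
Bottom-left is one-third across and two-thirds down within the crop:
x = 0.00 + 1 × 1428.00/3 ≈ 476; y = 103.67 + 2 × 2538.67/3 ≈ 1796.

(476, 1796)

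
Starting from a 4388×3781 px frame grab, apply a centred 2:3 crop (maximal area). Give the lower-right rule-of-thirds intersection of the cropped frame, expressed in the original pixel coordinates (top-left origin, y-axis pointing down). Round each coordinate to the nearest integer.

x = 2614 px, y = 2521 px

4388/3781 > 2/3, so the 2:3 crop keeps the full height 3781 and trims width to 3781 × 2/3 = 2520.67 px.
Left offset = (4388 − 2520.67)/2 = 933.67 px; top offset = 0.
Lower-right is two-thirds across and two-thirds down within the crop:
x = 933.67 + 2 × 2520.67/3 ≈ 2614; y = 0.00 + 2 × 3781.00/3 ≈ 2521.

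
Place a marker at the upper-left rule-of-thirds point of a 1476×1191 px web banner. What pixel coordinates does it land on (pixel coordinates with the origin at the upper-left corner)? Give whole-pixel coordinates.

(492, 397)

The upper-left point sits one-third of the way across and one-third of the way down.
x = 1 × 1476/3 ≈ 492; y = 1 × 1191/3 ≈ 397.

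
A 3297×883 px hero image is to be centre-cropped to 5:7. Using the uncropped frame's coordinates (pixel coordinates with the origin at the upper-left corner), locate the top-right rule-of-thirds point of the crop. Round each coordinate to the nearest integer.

3297/883 > 5/7, so the 5:7 crop keeps the full height 883 and trims width to 883 × 5/7 = 630.71 px.
Left offset = (3297 − 630.71)/2 = 1333.14 px; top offset = 0.
Top-right is two-thirds across and one-third down within the crop:
x = 1333.14 + 2 × 630.71/3 ≈ 1754; y = 0.00 + 1 × 883.00/3 ≈ 294.

(1754, 294)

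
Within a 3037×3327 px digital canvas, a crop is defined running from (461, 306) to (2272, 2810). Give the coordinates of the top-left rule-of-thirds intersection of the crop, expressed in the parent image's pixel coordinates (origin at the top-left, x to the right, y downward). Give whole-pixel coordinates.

(1065, 1141)

Crop width = 2272 − 461 = 1811 px; one third is 603.67 px.
Crop height = 2810 − 306 = 2504 px; one third is 834.67 px.
The top-left point is one-third across and one-third down within the crop:
x = 461 + 1 × 603.67 ≈ 1065; y = 306 + 1 × 834.67 ≈ 1141.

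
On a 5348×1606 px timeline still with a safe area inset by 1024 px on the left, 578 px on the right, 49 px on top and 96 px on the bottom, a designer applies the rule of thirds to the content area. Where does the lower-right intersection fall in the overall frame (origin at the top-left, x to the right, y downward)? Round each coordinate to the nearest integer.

Content width = 5348 − 1024 − 578 = 3746 px; content height = 1606 − 49 − 96 = 1461 px.
Lower-right is two-thirds across and two-thirds down within the content area.
x = 1024 + 2 × 3746/3 = 1024 + 2497.33 ≈ 3521
y = 49 + 2 × 1461/3 = 49 + 974.00 ≈ 1023

(3521, 1023)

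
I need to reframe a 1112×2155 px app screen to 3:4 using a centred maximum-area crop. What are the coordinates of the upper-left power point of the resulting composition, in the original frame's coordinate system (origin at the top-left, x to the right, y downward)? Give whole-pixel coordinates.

1112/2155 < 3/4, so the 3:4 crop keeps the full width 1112 and trims height to 1112 × 4/3 = 1482.67 px.
Top offset = (2155 − 1482.67)/2 = 336.17 px; left offset = 0.
Upper-left is one-third across and one-third down within the crop:
x = 0.00 + 1 × 1112.00/3 ≈ 371; y = 336.17 + 1 × 1482.67/3 ≈ 830.

(371, 830)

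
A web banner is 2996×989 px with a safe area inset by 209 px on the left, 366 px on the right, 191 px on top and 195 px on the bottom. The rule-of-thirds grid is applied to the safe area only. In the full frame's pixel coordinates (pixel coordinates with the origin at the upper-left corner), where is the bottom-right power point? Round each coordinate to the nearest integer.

Content width = 2996 − 209 − 366 = 2421 px; content height = 989 − 191 − 195 = 603 px.
Bottom-right is two-thirds across and two-thirds down within the safe area.
x = 209 + 2 × 2421/3 = 209 + 1614.00 ≈ 1823
y = 191 + 2 × 603/3 = 191 + 402.00 ≈ 593

x = 1823 px, y = 593 px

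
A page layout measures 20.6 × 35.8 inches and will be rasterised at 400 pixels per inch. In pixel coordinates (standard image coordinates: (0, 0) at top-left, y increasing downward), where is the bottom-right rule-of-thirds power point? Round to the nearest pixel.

x = 5493 px, y = 9547 px

In pixels the canvas is 20.6 × 400 = 8240 wide and 35.8 × 400 = 14320 tall.
The bottom-right point is two-thirds across and two-thirds down:
x = 2 × 8240/3 ≈ 5493; y = 2 × 14320/3 ≈ 9547.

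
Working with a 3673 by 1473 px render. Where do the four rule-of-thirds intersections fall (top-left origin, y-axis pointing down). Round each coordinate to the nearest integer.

(1224, 491), (2449, 491), (1224, 982), (2449, 982)

One third of 3673 is 1224.33; one third of 1473 is 491.
Vertical third lines at x = 1224 and x = 2449; horizontal third lines at y = 491 and y = 982.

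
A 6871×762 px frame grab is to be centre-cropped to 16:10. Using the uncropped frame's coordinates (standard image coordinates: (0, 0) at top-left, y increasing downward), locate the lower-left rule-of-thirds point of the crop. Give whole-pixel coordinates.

6871/762 > 16/10, so the 16:10 crop keeps the full height 762 and trims width to 762 × 16/10 = 1219.20 px.
Left offset = (6871 − 1219.20)/2 = 2825.90 px; top offset = 0.
Lower-left is one-third across and two-thirds down within the crop:
x = 2825.90 + 1 × 1219.20/3 ≈ 3232; y = 0.00 + 2 × 762.00/3 ≈ 508.

(3232, 508)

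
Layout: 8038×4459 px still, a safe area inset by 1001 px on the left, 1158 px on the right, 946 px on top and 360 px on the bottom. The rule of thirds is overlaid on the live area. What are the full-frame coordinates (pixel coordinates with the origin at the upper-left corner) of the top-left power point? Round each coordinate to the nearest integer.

(2961, 1997)

Content width = 8038 − 1001 − 1158 = 5879 px; content height = 4459 − 946 − 360 = 3153 px.
Top-left is one-third across and one-third down within the live area.
x = 1001 + 1 × 5879/3 = 1001 + 1959.67 ≈ 2961
y = 946 + 1 × 3153/3 = 946 + 1051.00 ≈ 1997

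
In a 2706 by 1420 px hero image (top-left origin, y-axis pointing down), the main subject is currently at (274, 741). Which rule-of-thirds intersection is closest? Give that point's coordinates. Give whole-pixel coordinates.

Third lines: x ∈ {902, 1804}, y ∈ {473, 947}.
274 is closer to x = 902; 741 is closer to y = 947.
So the nearest intersection is the lower-left power point.

(902, 947)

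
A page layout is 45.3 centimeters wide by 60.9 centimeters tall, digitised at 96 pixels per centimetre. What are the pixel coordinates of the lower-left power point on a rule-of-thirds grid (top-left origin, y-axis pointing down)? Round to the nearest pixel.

(1450, 3898)

In pixels the canvas is 45.3 × 96 = 4348.8 wide and 60.9 × 96 = 5846.4 tall.
The lower-left point is one-third across and two-thirds down:
x = 1 × 4348.8/3 ≈ 1450; y = 2 × 5846.4/3 ≈ 3898.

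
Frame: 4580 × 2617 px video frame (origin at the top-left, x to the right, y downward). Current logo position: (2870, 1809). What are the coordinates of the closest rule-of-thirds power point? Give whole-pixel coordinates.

x = 3053 px, y = 1745 px

Third lines: x ∈ {1527, 3053}, y ∈ {872, 1745}.
2870 is closer to x = 3053; 1809 is closer to y = 1745.
So the nearest intersection is the lower-right power point.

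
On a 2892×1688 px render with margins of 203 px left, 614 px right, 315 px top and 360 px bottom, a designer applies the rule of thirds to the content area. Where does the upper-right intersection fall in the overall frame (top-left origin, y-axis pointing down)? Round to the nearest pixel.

(1586, 653)

Content width = 2892 − 203 − 614 = 2075 px; content height = 1688 − 315 − 360 = 1013 px.
Upper-right is two-thirds across and one-third down within the content area.
x = 203 + 2 × 2075/3 = 203 + 1383.33 ≈ 1586
y = 315 + 1 × 1013/3 = 315 + 337.67 ≈ 653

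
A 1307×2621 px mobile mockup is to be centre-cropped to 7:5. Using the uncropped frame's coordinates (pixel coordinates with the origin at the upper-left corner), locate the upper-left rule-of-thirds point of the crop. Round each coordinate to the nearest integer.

x = 436 px, y = 1155 px

1307/2621 < 7/5, so the 7:5 crop keeps the full width 1307 and trims height to 1307 × 5/7 = 933.57 px.
Top offset = (2621 − 933.57)/2 = 843.71 px; left offset = 0.
Upper-left is one-third across and one-third down within the crop:
x = 0.00 + 1 × 1307.00/3 ≈ 436; y = 843.71 + 1 × 933.57/3 ≈ 1155.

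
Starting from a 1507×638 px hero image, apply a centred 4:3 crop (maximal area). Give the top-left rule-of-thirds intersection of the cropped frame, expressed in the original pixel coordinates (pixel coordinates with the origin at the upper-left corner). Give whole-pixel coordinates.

1507/638 > 4/3, so the 4:3 crop keeps the full height 638 and trims width to 638 × 4/3 = 850.67 px.
Left offset = (1507 − 850.67)/2 = 328.17 px; top offset = 0.
Top-left is one-third across and one-third down within the crop:
x = 328.17 + 1 × 850.67/3 ≈ 612; y = 0.00 + 1 × 638.00/3 ≈ 213.

x = 612 px, y = 213 px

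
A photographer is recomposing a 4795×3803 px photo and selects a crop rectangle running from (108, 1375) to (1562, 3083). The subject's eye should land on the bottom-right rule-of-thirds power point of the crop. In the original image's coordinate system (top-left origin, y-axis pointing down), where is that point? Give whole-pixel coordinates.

(1077, 2514)

Crop width = 1562 − 108 = 1454 px; one third is 484.67 px.
Crop height = 3083 − 1375 = 1708 px; one third is 569.33 px.
The bottom-right point is two-thirds across and two-thirds down within the crop:
x = 108 + 2 × 484.67 ≈ 1077; y = 1375 + 2 × 569.33 ≈ 2514.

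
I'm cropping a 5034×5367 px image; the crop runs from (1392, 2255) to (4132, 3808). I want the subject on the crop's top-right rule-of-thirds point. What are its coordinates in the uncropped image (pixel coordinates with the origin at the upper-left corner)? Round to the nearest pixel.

x = 3219 px, y = 2773 px

Crop width = 4132 − 1392 = 2740 px; one third is 913.33 px.
Crop height = 3808 − 2255 = 1553 px; one third is 517.67 px.
The top-right point is two-thirds across and one-third down within the crop:
x = 1392 + 2 × 913.33 ≈ 3219; y = 2255 + 1 × 517.67 ≈ 2773.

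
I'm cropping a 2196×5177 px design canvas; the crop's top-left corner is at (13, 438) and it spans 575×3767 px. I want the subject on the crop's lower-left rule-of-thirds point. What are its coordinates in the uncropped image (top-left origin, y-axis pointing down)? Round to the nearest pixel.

(205, 2949)

One third of the crop width 575 is 191.67 px.
One third of the crop height 3767 is 1255.67 px.
The lower-left point is one-third across and two-thirds down within the crop:
x = 13 + 1 × 191.67 ≈ 205; y = 438 + 2 × 1255.67 ≈ 2949.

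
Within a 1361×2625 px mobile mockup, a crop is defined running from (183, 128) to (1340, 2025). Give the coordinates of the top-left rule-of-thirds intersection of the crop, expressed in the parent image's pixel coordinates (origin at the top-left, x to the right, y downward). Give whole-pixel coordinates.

Crop width = 1340 − 183 = 1157 px; one third is 385.67 px.
Crop height = 2025 − 128 = 1897 px; one third is 632.33 px.
The top-left point is one-third across and one-third down within the crop:
x = 183 + 1 × 385.67 ≈ 569; y = 128 + 1 × 632.33 ≈ 760.

x = 569 px, y = 760 px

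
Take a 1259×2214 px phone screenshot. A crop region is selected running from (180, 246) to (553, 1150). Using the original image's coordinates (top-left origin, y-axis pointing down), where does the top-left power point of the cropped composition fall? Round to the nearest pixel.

(304, 547)

Crop width = 553 − 180 = 373 px; one third is 124.33 px.
Crop height = 1150 − 246 = 904 px; one third is 301.33 px.
The top-left point is one-third across and one-third down within the crop:
x = 180 + 1 × 124.33 ≈ 304; y = 246 + 1 × 301.33 ≈ 547.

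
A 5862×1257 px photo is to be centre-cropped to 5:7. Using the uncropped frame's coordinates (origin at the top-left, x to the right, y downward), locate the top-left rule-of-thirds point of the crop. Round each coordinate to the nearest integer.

5862/1257 > 5/7, so the 5:7 crop keeps the full height 1257 and trims width to 1257 × 5/7 = 897.86 px.
Left offset = (5862 − 897.86)/2 = 2482.07 px; top offset = 0.
Top-left is one-third across and one-third down within the crop:
x = 2482.07 + 1 × 897.86/3 ≈ 2781; y = 0.00 + 1 × 1257.00/3 ≈ 419.

x = 2781 px, y = 419 px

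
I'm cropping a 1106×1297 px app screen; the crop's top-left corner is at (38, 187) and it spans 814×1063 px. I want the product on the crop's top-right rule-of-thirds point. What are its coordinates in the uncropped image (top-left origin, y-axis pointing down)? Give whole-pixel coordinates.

(581, 541)

One third of the crop width 814 is 271.33 px.
One third of the crop height 1063 is 354.33 px.
The top-right point is two-thirds across and one-third down within the crop:
x = 38 + 2 × 271.33 ≈ 581; y = 187 + 1 × 354.33 ≈ 541.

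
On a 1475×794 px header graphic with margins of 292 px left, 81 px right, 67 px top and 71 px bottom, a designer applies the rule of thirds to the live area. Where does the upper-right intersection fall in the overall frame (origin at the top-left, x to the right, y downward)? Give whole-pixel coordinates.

x = 1027 px, y = 286 px

Content width = 1475 − 292 − 81 = 1102 px; content height = 794 − 67 − 71 = 656 px.
Upper-right is two-thirds across and one-third down within the live area.
x = 292 + 2 × 1102/3 = 292 + 734.67 ≈ 1027
y = 67 + 1 × 656/3 = 67 + 218.67 ≈ 286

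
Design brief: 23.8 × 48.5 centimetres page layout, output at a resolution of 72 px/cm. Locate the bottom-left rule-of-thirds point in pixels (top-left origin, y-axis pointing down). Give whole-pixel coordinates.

In pixels the canvas is 23.8 × 72 = 1713.6 wide and 48.5 × 72 = 3492 tall.
The bottom-left point is one-third across and two-thirds down:
x = 1 × 1713.6/3 ≈ 571; y = 2 × 3492/3 ≈ 2328.

(571, 2328)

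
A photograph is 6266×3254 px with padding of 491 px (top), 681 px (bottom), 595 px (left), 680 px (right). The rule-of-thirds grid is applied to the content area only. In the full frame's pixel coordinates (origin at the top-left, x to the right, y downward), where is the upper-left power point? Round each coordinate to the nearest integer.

Content width = 6266 − 595 − 680 = 4991 px; content height = 3254 − 491 − 681 = 2082 px.
Upper-left is one-third across and one-third down within the content area.
x = 595 + 1 × 4991/3 = 595 + 1663.67 ≈ 2259
y = 491 + 1 × 2082/3 = 491 + 694.00 ≈ 1185

(2259, 1185)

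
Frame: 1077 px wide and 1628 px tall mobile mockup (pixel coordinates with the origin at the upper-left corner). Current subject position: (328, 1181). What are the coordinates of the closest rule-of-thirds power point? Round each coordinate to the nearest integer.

(359, 1085)

Third lines: x ∈ {359, 718}, y ∈ {543, 1085}.
328 is closer to x = 359; 1181 is closer to y = 1085.
So the nearest intersection is the lower-left power point.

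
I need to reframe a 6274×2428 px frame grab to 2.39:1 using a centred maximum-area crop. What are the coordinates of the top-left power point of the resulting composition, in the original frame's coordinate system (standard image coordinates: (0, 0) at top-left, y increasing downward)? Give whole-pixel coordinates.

x = 2170 px, y = 809 px

6274/2428 > 2.39/1, so the 2.39:1 crop keeps the full height 2428 and trims width to 2428 × 2.39/1 = 5802.92 px.
Left offset = (6274 − 5802.92)/2 = 235.54 px; top offset = 0.
Top-left is one-third across and one-third down within the crop:
x = 235.54 + 1 × 5802.92/3 ≈ 2170; y = 0.00 + 1 × 2428.00/3 ≈ 809.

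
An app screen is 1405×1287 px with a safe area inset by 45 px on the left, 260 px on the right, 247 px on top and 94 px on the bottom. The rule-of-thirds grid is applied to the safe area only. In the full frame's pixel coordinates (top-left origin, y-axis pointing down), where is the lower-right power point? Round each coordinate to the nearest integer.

(778, 878)

Content width = 1405 − 45 − 260 = 1100 px; content height = 1287 − 247 − 94 = 946 px.
Lower-right is two-thirds across and two-thirds down within the safe area.
x = 45 + 2 × 1100/3 = 45 + 733.33 ≈ 778
y = 247 + 2 × 946/3 = 247 + 630.67 ≈ 878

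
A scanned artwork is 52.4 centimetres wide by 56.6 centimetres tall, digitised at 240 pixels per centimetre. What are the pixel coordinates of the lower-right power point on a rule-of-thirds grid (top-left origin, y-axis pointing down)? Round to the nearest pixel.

In pixels the canvas is 52.4 × 240 = 12576 wide and 56.6 × 240 = 13584 tall.
The lower-right point is two-thirds across and two-thirds down:
x = 2 × 12576/3 ≈ 8384; y = 2 × 13584/3 ≈ 9056.

x = 8384 px, y = 9056 px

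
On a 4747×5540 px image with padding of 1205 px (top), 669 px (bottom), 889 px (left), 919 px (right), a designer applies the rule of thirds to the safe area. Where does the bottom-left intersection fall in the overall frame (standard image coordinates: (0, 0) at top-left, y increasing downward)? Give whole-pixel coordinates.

Content width = 4747 − 889 − 919 = 2939 px; content height = 5540 − 1205 − 669 = 3666 px.
Bottom-left is one-third across and two-thirds down within the safe area.
x = 889 + 1 × 2939/3 = 889 + 979.67 ≈ 1869
y = 1205 + 2 × 3666/3 = 1205 + 2444.00 ≈ 3649

(1869, 3649)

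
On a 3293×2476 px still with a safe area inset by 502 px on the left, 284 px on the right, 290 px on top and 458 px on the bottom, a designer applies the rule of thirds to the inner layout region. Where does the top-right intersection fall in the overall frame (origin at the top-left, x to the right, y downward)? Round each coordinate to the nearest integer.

Content width = 3293 − 502 − 284 = 2507 px; content height = 2476 − 290 − 458 = 1728 px.
Top-right is two-thirds across and one-third down within the inner layout region.
x = 502 + 2 × 2507/3 = 502 + 1671.33 ≈ 2173
y = 290 + 1 × 1728/3 = 290 + 576.00 ≈ 866

x = 2173 px, y = 866 px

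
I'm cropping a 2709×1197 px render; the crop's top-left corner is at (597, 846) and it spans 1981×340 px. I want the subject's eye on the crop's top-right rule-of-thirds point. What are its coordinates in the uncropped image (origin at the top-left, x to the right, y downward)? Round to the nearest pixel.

One third of the crop width 1981 is 660.33 px.
One third of the crop height 340 is 113.33 px.
The top-right point is two-thirds across and one-third down within the crop:
x = 597 + 2 × 660.33 ≈ 1918; y = 846 + 1 × 113.33 ≈ 959.

x = 1918 px, y = 959 px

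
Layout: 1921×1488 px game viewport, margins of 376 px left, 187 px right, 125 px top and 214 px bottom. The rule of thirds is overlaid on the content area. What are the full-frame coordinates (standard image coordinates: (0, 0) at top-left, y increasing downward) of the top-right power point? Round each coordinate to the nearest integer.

Content width = 1921 − 376 − 187 = 1358 px; content height = 1488 − 125 − 214 = 1149 px.
Top-right is two-thirds across and one-third down within the content area.
x = 376 + 2 × 1358/3 = 376 + 905.33 ≈ 1281
y = 125 + 1 × 1149/3 = 125 + 383.00 ≈ 508

(1281, 508)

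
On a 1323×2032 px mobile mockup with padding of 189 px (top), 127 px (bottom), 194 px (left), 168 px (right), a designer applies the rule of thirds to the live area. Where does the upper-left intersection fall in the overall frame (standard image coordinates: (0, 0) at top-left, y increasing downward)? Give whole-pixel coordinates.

x = 514 px, y = 761 px

Content width = 1323 − 194 − 168 = 961 px; content height = 2032 − 189 − 127 = 1716 px.
Upper-left is one-third across and one-third down within the live area.
x = 194 + 1 × 961/3 = 194 + 320.33 ≈ 514
y = 189 + 1 × 1716/3 = 189 + 572.00 ≈ 761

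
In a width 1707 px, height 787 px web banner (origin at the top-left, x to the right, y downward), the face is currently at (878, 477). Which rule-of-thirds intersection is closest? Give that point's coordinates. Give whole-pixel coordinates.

(1138, 525)

Third lines: x ∈ {569, 1138}, y ∈ {262, 525}.
878 is closer to x = 1138; 477 is closer to y = 525.
So the nearest intersection is the lower-right power point.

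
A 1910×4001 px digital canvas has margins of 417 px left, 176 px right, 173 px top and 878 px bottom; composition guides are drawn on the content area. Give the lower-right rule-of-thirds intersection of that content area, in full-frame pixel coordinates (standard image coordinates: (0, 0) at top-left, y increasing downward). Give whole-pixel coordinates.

Content width = 1910 − 417 − 176 = 1317 px; content height = 4001 − 173 − 878 = 2950 px.
Lower-right is two-thirds across and two-thirds down within the content area.
x = 417 + 2 × 1317/3 = 417 + 878.00 ≈ 1295
y = 173 + 2 × 2950/3 = 173 + 1966.67 ≈ 2140

x = 1295 px, y = 2140 px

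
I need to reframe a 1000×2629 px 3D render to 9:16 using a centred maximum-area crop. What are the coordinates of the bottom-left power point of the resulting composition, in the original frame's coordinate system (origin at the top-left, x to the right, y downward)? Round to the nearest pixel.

1000/2629 < 9/16, so the 9:16 crop keeps the full width 1000 and trims height to 1000 × 16/9 = 1777.78 px.
Top offset = (2629 − 1777.78)/2 = 425.61 px; left offset = 0.
Bottom-left is one-third across and two-thirds down within the crop:
x = 0.00 + 1 × 1000.00/3 ≈ 333; y = 425.61 + 2 × 1777.78/3 ≈ 1611.

(333, 1611)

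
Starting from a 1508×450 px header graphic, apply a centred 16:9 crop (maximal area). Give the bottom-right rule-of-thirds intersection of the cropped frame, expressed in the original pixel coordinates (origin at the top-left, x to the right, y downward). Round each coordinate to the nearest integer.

1508/450 > 16/9, so the 16:9 crop keeps the full height 450 and trims width to 450 × 16/9 = 800.00 px.
Left offset = (1508 − 800.00)/2 = 354.00 px; top offset = 0.
Bottom-right is two-thirds across and two-thirds down within the crop:
x = 354.00 + 2 × 800.00/3 ≈ 887; y = 0.00 + 2 × 450.00/3 ≈ 300.

x = 887 px, y = 300 px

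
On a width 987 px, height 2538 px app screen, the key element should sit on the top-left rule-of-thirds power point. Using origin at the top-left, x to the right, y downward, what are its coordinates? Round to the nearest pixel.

The top-left point sits one-third of the way across and one-third of the way down.
x = 1 × 987/3 ≈ 329; y = 1 × 2538/3 ≈ 846.

(329, 846)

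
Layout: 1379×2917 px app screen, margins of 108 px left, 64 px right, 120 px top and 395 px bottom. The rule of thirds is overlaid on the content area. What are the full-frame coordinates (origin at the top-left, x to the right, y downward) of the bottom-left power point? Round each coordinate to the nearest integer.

(510, 1721)

Content width = 1379 − 108 − 64 = 1207 px; content height = 2917 − 120 − 395 = 2402 px.
Bottom-left is one-third across and two-thirds down within the content area.
x = 108 + 1 × 1207/3 = 108 + 402.33 ≈ 510
y = 120 + 2 × 2402/3 = 120 + 1601.33 ≈ 1721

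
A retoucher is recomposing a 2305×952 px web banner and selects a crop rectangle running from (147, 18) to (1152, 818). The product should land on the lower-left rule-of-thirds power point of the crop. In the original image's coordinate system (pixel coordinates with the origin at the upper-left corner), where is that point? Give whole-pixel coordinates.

x = 482 px, y = 551 px

Crop width = 1152 − 147 = 1005 px; one third is 335.00 px.
Crop height = 818 − 18 = 800 px; one third is 266.67 px.
The lower-left point is one-third across and two-thirds down within the crop:
x = 147 + 1 × 335.00 ≈ 482; y = 18 + 2 × 266.67 ≈ 551.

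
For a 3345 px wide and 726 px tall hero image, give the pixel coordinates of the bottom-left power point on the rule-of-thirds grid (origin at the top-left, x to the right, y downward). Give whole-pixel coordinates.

The bottom-left point sits one-third of the way across and two-thirds of the way down.
x = 1 × 3345/3 ≈ 1115; y = 2 × 726/3 ≈ 484.

(1115, 484)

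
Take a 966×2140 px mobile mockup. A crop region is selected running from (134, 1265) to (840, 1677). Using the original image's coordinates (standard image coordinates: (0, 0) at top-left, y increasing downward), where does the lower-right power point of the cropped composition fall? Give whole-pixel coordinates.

Crop width = 840 − 134 = 706 px; one third is 235.33 px.
Crop height = 1677 − 1265 = 412 px; one third is 137.33 px.
The lower-right point is two-thirds across and two-thirds down within the crop:
x = 134 + 2 × 235.33 ≈ 605; y = 1265 + 2 × 137.33 ≈ 1540.

(605, 1540)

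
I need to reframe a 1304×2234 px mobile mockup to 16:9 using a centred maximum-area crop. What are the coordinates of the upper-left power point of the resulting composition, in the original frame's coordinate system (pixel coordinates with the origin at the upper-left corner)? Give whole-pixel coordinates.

1304/2234 < 16/9, so the 16:9 crop keeps the full width 1304 and trims height to 1304 × 9/16 = 733.50 px.
Top offset = (2234 − 733.50)/2 = 750.25 px; left offset = 0.
Upper-left is one-third across and one-third down within the crop:
x = 0.00 + 1 × 1304.00/3 ≈ 435; y = 750.25 + 1 × 733.50/3 ≈ 995.

x = 435 px, y = 995 px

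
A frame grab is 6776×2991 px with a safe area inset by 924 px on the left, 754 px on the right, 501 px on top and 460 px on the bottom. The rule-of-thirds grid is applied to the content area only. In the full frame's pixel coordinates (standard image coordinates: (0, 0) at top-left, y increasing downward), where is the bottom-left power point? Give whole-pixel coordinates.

(2623, 1854)

Content width = 6776 − 924 − 754 = 5098 px; content height = 2991 − 501 − 460 = 2030 px.
Bottom-left is one-third across and two-thirds down within the content area.
x = 924 + 1 × 5098/3 = 924 + 1699.33 ≈ 2623
y = 501 + 2 × 2030/3 = 501 + 1353.33 ≈ 1854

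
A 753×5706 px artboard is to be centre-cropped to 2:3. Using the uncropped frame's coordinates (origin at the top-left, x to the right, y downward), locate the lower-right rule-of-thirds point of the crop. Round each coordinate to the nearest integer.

753/5706 < 2/3, so the 2:3 crop keeps the full width 753 and trims height to 753 × 3/2 = 1129.50 px.
Top offset = (5706 − 1129.50)/2 = 2288.25 px; left offset = 0.
Lower-right is two-thirds across and two-thirds down within the crop:
x = 0.00 + 2 × 753.00/3 ≈ 502; y = 2288.25 + 2 × 1129.50/3 ≈ 3041.

(502, 3041)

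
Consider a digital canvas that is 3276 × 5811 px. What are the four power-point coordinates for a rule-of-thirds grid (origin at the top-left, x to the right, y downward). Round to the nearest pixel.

(1092, 1937), (2184, 1937), (1092, 3874), (2184, 3874)

One third of 3276 is 1092; one third of 5811 is 1937.
Vertical third lines at x = 1092 and x = 2184; horizontal third lines at y = 1937 and y = 3874.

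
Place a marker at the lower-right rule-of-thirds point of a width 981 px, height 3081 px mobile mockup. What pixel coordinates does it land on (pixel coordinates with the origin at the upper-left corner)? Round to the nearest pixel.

x = 654 px, y = 2054 px

The lower-right point sits two-thirds of the way across and two-thirds of the way down.
x = 2 × 981/3 ≈ 654; y = 2 × 3081/3 ≈ 2054.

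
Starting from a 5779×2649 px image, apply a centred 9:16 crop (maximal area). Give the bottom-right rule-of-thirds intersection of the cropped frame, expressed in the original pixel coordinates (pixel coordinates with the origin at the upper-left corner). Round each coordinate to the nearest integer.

5779/2649 > 9/16, so the 9:16 crop keeps the full height 2649 and trims width to 2649 × 9/16 = 1490.06 px.
Left offset = (5779 − 1490.06)/2 = 2144.47 px; top offset = 0.
Bottom-right is two-thirds across and two-thirds down within the crop:
x = 2144.47 + 2 × 1490.06/3 ≈ 3138; y = 0.00 + 2 × 2649.00/3 ≈ 1766.

(3138, 1766)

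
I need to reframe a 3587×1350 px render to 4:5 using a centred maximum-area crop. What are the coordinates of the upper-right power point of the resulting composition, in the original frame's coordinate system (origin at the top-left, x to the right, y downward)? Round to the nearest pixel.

3587/1350 > 4/5, so the 4:5 crop keeps the full height 1350 and trims width to 1350 × 4/5 = 1080.00 px.
Left offset = (3587 − 1080.00)/2 = 1253.50 px; top offset = 0.
Upper-right is two-thirds across and one-third down within the crop:
x = 1253.50 + 2 × 1080.00/3 ≈ 1974; y = 0.00 + 1 × 1350.00/3 ≈ 450.

(1974, 450)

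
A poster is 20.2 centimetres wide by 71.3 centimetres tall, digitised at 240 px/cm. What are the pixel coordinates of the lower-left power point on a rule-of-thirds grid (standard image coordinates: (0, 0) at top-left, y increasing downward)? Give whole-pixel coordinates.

(1616, 11408)

In pixels the canvas is 20.2 × 240 = 4848 wide and 71.3 × 240 = 17112 tall.
The lower-left point is one-third across and two-thirds down:
x = 1 × 4848/3 ≈ 1616; y = 2 × 17112/3 ≈ 11408.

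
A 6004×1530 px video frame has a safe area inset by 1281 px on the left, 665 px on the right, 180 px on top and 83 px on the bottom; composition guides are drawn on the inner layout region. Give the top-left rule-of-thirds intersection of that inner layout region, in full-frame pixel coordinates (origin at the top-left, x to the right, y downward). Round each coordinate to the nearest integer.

Content width = 6004 − 1281 − 665 = 4058 px; content height = 1530 − 180 − 83 = 1267 px.
Top-left is one-third across and one-third down within the inner layout region.
x = 1281 + 1 × 4058/3 = 1281 + 1352.67 ≈ 2634
y = 180 + 1 × 1267/3 = 180 + 422.33 ≈ 602

(2634, 602)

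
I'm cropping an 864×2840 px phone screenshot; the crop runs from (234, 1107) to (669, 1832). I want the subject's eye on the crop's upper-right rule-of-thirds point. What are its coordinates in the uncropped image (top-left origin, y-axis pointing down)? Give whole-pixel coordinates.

(524, 1349)

Crop width = 669 − 234 = 435 px; one third is 145.00 px.
Crop height = 1832 − 1107 = 725 px; one third is 241.67 px.
The upper-right point is two-thirds across and one-third down within the crop:
x = 234 + 2 × 145.00 ≈ 524; y = 1107 + 1 × 241.67 ≈ 1349.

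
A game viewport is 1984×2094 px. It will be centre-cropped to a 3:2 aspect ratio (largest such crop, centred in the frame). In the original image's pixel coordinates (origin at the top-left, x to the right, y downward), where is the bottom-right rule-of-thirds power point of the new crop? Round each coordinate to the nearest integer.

(1323, 1267)

1984/2094 < 3/2, so the 3:2 crop keeps the full width 1984 and trims height to 1984 × 2/3 = 1322.67 px.
Top offset = (2094 − 1322.67)/2 = 385.67 px; left offset = 0.
Bottom-right is two-thirds across and two-thirds down within the crop:
x = 0.00 + 2 × 1984.00/3 ≈ 1323; y = 385.67 + 2 × 1322.67/3 ≈ 1267.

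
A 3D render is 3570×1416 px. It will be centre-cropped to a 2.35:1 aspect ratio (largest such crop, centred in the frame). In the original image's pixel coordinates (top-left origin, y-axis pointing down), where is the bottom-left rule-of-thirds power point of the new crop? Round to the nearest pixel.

3570/1416 > 2.35/1, so the 2.35:1 crop keeps the full height 1416 and trims width to 1416 × 2.35/1 = 3327.60 px.
Left offset = (3570 − 3327.60)/2 = 121.20 px; top offset = 0.
Bottom-left is one-third across and two-thirds down within the crop:
x = 121.20 + 1 × 3327.60/3 ≈ 1230; y = 0.00 + 2 × 1416.00/3 ≈ 944.

(1230, 944)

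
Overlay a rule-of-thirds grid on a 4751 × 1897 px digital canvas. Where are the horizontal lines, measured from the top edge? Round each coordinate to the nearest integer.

632 px and 1265 px

1897 / 3 = 632.33, so the horizontal lines sit at one and two thirds of 1897.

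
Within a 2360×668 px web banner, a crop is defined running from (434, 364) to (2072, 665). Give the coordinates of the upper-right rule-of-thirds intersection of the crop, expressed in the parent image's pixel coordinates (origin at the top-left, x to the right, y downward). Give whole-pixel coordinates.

x = 1526 px, y = 464 px

Crop width = 2072 − 434 = 1638 px; one third is 546.00 px.
Crop height = 665 − 364 = 301 px; one third is 100.33 px.
The upper-right point is two-thirds across and one-third down within the crop:
x = 434 + 2 × 546.00 ≈ 1526; y = 364 + 1 × 100.33 ≈ 464.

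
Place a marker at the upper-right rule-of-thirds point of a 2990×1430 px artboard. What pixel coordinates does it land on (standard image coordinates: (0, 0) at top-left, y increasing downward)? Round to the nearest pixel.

x = 1993 px, y = 477 px

The upper-right point sits two-thirds of the way across and one-third of the way down.
x = 2 × 2990/3 ≈ 1993; y = 1 × 1430/3 ≈ 477.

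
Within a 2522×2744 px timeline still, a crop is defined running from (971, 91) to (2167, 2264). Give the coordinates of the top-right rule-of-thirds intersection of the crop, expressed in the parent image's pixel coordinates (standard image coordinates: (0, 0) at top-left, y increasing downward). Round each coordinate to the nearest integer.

(1768, 815)

Crop width = 2167 − 971 = 1196 px; one third is 398.67 px.
Crop height = 2264 − 91 = 2173 px; one third is 724.33 px.
The top-right point is two-thirds across and one-third down within the crop:
x = 971 + 2 × 398.67 ≈ 1768; y = 91 + 1 × 724.33 ≈ 815.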